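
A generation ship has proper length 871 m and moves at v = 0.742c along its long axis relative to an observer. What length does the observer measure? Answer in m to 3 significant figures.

γ = 1/√(1 − 0.742²) = 1.4916
Length contraction: L = L₀/γ = 871/1.4916 = 584 m

L ≈ 584 m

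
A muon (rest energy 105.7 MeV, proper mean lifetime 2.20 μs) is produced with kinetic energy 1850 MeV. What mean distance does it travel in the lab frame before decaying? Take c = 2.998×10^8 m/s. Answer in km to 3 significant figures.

d ≈ 12.2 km

γ = 1 + K/(m₀c²) = 1 + 1850/105.7 = 18.502
β = √(1 − 1/γ²) = 0.99854
Dilated lifetime: γτ₀ = 18.502 × 2.20 μs = 40.705 μs
d = βc·γτ₀ = 0.99854 × (2.998×10^8 m/s) × 4.0705×10^-5 s = 12.2 km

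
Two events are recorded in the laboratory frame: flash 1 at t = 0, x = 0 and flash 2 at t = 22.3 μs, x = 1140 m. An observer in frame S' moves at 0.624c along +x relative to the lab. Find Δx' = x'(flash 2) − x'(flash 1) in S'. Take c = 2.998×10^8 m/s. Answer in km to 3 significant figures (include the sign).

Δx' ≈ -3.88 km

γ = 1/√(1 − 0.624²) = 1.2797
Δx' = γ(Δx − vΔt) = 1.2797 × (1140 m − 0.624×(2.998×10^8 m/s)×22.3×10^-6 s)
= 1.2797 × (-3031.8 m) = -3.88 km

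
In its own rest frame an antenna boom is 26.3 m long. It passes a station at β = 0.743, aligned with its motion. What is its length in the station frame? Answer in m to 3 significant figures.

L ≈ 17.6 m

γ = 1/√(1 − 0.743²) = 1.4941
Length contraction: L = L₀/γ = 26.3/1.4941 = 17.6 m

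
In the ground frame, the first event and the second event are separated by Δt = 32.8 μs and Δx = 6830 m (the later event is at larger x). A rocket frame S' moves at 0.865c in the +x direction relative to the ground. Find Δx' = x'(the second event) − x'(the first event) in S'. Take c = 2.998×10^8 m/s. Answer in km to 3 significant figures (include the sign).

γ = 1/√(1 − 0.865²) = 1.9929
Δx' = γ(Δx − vΔt) = 1.9929 × (6830 m − 0.865×(2.998×10^8 m/s)×32.8×10^-6 s)
= 1.9929 × (-1675.9 m) = -3.34 km

Δx' ≈ -3.34 km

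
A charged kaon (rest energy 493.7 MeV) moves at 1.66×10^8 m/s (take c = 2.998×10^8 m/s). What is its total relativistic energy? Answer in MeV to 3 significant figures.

E ≈ 593 MeV

β = v/c = 1.66×10^8 / 2.998×10^8 = 0.55370
γ = 1/√(1 − 0.55370²) = 1.2009
E = γm₀c² = 1.2009 × 493.7 MeV = 593 MeV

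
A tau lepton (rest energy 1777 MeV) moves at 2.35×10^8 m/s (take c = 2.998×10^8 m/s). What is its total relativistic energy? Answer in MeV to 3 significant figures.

E ≈ 2860 MeV

β = v/c = 2.35×10^8 / 2.998×10^8 = 0.78386
γ = 1/√(1 − 0.78386²) = 1.6105
E = γm₀c² = 1.6105 × 1777 MeV = 2860 MeV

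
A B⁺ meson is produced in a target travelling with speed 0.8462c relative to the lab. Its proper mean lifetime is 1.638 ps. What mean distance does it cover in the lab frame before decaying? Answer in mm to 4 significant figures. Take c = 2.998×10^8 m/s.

γ = 1/√(1 − 0.8462²) = 1.87665
Dilated lifetime: Δt = γτ₀ = 1.87665 × 1.638 ps = 3.07395 ps
d = vΔt = 0.8462c × 3.07395 ps = 2.53691×10^8 m/s × 3.07395×10^-12 s = 0.7798 mm

d ≈ 0.7798 mm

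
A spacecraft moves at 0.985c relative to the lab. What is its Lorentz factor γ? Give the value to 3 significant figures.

γ ≈ 5.80

γ = 1/√(1 − β²) = 1/√(1 − 0.985²) = 1/√(0.029775) = 5.80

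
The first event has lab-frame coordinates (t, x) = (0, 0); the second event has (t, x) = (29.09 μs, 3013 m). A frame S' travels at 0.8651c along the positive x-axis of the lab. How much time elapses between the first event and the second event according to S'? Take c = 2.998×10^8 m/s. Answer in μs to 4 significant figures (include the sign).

γ = 1/√(1 − 0.8651²) = 1.99362
Δt' = γ(Δt − vΔx/c²) = 1.99362 × (29.09 μs − 0.8651×3013 m / (2.998×10^8 m/s))
= 1.99362 × (20.3957 μs) = 40.66 μs

Δt' ≈ 40.66 μs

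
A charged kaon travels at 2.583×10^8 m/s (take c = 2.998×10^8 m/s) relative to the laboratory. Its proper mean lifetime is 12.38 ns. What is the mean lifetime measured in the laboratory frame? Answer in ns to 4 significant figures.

β = v/c = 2.583×10^8 / 2.998×10^8 = 0.861574
γ = 1/√(1 − 0.861574²) = 1.96993
Time dilation: Δt = γτ₀ = 1.96993 × 12.38 ns = 24.39 ns

Δt ≈ 24.39 ns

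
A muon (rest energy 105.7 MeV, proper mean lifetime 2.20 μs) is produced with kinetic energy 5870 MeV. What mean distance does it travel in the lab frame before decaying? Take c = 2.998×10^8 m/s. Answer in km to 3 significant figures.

d ≈ 37.3 km

γ = 1 + K/(m₀c²) = 1 + 5870/105.7 = 56.535
β = √(1 − 1/γ²) = 0.99984
Dilated lifetime: γτ₀ = 56.535 × 2.20 μs = 124.38 μs
d = βc·γτ₀ = 0.99984 × (2.998×10^8 m/s) × 0.00012438 s = 37.3 km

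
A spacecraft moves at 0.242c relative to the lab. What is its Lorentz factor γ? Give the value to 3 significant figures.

γ ≈ 1.03

γ = 1/√(1 − β²) = 1/√(1 − 0.242²) = 1/√(0.94144) = 1.03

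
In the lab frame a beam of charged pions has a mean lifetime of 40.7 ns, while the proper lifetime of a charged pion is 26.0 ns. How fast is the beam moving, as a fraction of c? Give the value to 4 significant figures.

γ = Δt/τ₀ = 40.7/26.0 = 1.56538
β = √(1 − 1/γ²) = √(1 − 1/1.56538²) = 0.7694

β ≈ 0.7694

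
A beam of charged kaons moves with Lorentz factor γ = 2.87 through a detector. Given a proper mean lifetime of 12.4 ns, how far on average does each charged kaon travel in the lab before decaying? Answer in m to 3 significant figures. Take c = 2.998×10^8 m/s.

β = √(1 − 1/γ²) = √(1 − 1/2.87²) = 0.93733
Dilated lifetime: Δt = γτ₀ = 2.87 × 12.4 ns = 35.588 ns
d = vΔt = 0.93733c × 35.588 ns = 2.8101×10^8 m/s × 3.5588×10^-8 s = 10.0 m

d ≈ 10.0 m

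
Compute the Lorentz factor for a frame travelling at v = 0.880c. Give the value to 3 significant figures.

γ = 1/√(1 − β²) = 1/√(1 − 0.880²) = 1/√(0.22560) = 2.11

γ ≈ 2.11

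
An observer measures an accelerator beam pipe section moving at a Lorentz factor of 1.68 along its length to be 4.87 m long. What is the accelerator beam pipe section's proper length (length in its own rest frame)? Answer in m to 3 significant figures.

γ = 1.68 (given)
L₀ = γL = 1.68 × 4.87 = 8.18 m

L₀ ≈ 8.18 m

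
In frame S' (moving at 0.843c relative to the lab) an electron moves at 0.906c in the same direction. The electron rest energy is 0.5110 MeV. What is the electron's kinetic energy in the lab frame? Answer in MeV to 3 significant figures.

K ≈ 3.45 MeV

u_lab = (0.906 + 0.843)/(1 + 0.906×0.843) = 0.991633
γ = 1/√(1 − 0.991633²) = 7.7464
K = (γ − 1)m₀c² = (7.7464 − 1) × 0.5110 = 6.7464 × 0.5110 = 3.45 MeV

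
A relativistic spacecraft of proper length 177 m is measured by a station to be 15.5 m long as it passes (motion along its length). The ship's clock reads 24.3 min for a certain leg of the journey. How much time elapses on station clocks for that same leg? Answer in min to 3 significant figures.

Length contraction ⇒ γ = L₀/L = 177/15.5 = 11.419
Time dilation: Δt = γτ₀ = 11.419 × 24.3 min = 277 min

Δt ≈ 277 min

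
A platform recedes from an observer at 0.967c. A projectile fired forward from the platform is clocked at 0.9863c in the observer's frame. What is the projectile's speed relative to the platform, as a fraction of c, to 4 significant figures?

Inverse velocity addition: u' = (u − v)/(1 − uv/c²)
= (0.9863 − 0.967)/(1 − 0.9863×0.967) = 0.01930/0.0462479 = 0.4173

u' ≈ 0.4173c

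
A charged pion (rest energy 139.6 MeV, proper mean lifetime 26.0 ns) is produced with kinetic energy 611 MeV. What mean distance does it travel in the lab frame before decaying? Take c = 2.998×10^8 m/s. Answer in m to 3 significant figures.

d ≈ 41.2 m

γ = 1 + K/(m₀c²) = 1 + 611/139.6 = 5.3768
β = √(1 − 1/γ²) = 0.98255
Dilated lifetime: γτ₀ = 5.3768 × 26.0 ns = 139.80 ns
d = βc·γτ₀ = 0.98255 × (2.998×10^8 m/s) × 1.3980×10^-7 s = 41.2 m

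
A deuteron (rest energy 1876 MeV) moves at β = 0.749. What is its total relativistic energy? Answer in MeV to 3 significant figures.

γ = 1/√(1 − 0.749²) = 1.5093
E = γm₀c² = 1.5093 × 1876 MeV = 2830 MeV

E ≈ 2830 MeV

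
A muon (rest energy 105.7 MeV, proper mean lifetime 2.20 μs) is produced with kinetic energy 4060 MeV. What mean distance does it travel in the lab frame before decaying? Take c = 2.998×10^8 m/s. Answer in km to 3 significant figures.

d ≈ 26.0 km

γ = 1 + K/(m₀c²) = 1 + 4060/105.7 = 39.411
β = √(1 − 1/γ²) = 0.99968
Dilated lifetime: γτ₀ = 39.411 × 2.20 μs = 86.703 μs
d = βc·γτ₀ = 0.99968 × (2.998×10^8 m/s) × 8.6703×10^-5 s = 26.0 km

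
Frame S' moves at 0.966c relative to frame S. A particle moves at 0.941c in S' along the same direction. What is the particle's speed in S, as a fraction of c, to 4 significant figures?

u ≈ 0.9989c

Relativistic velocity addition: u = (u' + v)/(1 + u'v/c²)
= (0.941 + 0.966)/(1 + 0.941×0.966) = 1.907/1.90901 = 0.9989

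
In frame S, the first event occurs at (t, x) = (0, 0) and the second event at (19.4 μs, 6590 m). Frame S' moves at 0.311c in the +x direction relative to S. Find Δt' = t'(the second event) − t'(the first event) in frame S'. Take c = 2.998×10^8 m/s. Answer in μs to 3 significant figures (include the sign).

Δt' ≈ 13.2 μs

γ = 1/√(1 − 0.311²) = 1.0522
Δt' = γ(Δt − vΔx/c²) = 1.0522 × (19.4 μs − 0.311×6590 m / (2.998×10^8 m/s))
= 1.0522 × (12.564 μs) = 13.2 μs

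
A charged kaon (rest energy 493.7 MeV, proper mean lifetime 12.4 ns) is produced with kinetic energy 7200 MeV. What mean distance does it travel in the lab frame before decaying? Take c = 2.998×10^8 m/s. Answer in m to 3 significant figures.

γ = 1 + K/(m₀c²) = 1 + 7200/493.7 = 15.584
β = √(1 − 1/γ²) = 0.99794
Dilated lifetime: γτ₀ = 15.584 × 12.4 ns = 193.24 ns
d = βc·γτ₀ = 0.99794 × (2.998×10^8 m/s) × 1.9324×10^-7 s = 57.8 m

d ≈ 57.8 m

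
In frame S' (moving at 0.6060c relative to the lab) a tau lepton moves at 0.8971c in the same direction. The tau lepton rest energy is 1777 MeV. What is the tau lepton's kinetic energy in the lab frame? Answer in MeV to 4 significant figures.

u_lab = (0.8971 + 0.6060)/(1 + 0.8971×0.6060) = 0.9737358
γ = 1/√(1 − 0.9737358²) = 4.39211
K = (γ − 1)m₀c² = (4.39211 − 1) × 1777 = 3.39211 × 1777 = 6028 MeV

K ≈ 6028 MeV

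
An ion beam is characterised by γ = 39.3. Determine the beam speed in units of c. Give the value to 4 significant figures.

β = √(1 − 1/γ²) = √(1 − 1/39.3²) = √(0.999353) = 0.9997

β ≈ 0.9997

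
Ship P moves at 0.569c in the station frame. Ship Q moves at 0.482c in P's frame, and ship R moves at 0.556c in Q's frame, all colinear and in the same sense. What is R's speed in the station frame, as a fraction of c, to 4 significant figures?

Compose boost 2: (0.482 + 0.569)/(1 + 0.482×0.569) = 1.051/1.27426 = 0.824794
Compose boost 3: (0.556 + 0.824794)/(1 + 0.556×0.824794) = 1.38079/1.45859 = 0.9467

u ≈ 0.9467c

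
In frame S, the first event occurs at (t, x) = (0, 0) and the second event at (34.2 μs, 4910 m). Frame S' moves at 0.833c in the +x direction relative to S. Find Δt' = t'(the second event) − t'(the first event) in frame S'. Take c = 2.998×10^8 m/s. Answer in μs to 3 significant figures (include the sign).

γ = 1/√(1 − 0.833²) = 1.8074
Δt' = γ(Δt − vΔx/c²) = 1.8074 × (34.2 μs − 0.833×4910 m / (2.998×10^8 m/s))
= 1.8074 × (20.557 μs) = 37.2 μs

Δt' ≈ 37.2 μs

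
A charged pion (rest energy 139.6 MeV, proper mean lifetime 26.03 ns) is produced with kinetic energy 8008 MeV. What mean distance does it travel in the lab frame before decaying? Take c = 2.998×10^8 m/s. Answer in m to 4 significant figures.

γ = 1 + K/(m₀c²) = 1 + 8008/139.6 = 58.3639
β = √(1 − 1/γ²) = 0.999853
Dilated lifetime: γτ₀ = 58.3639 × 26.03 ns = 1519.21 ns
d = βc·γτ₀ = 0.999853 × (2.998×10^8 m/s) × 1.51921×10^-6 s = 455.4 m

d ≈ 455.4 m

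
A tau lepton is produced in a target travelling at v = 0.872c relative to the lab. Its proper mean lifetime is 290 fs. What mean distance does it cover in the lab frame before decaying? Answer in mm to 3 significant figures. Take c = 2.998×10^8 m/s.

d ≈ 0.155 mm

γ = 1/√(1 − 0.872²) = 2.0429
Dilated lifetime: Δt = γτ₀ = 2.0429 × 290 fs = 592.43 fs
d = vΔt = 0.872c × 592.43 fs = 2.6143×10^8 m/s × 5.9243×10^-13 s = 0.155 mm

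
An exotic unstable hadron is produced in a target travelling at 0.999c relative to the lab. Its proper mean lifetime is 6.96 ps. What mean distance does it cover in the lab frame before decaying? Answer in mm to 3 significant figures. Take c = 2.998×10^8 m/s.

d ≈ 46.6 mm

γ = 1/√(1 − 0.999²) = 22.366
Dilated lifetime: Δt = γτ₀ = 22.366 × 6.96 ps = 155.67 ps
d = vΔt = 0.999c × 155.67 ps = 2.9950×10^8 m/s × 1.5567×10^-10 s = 46.6 mm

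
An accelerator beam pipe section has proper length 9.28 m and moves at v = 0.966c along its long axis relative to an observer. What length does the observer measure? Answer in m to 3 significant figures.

L ≈ 2.40 m

γ = 1/√(1 − 0.966²) = 3.8678
Length contraction: L = L₀/γ = 9.28/3.8678 = 2.40 m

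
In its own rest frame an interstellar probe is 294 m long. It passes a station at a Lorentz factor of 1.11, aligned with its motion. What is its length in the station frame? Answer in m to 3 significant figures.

L ≈ 265 m

γ = 1.11 (given)
Length contraction: L = L₀/γ = 294/1.11 = 265 m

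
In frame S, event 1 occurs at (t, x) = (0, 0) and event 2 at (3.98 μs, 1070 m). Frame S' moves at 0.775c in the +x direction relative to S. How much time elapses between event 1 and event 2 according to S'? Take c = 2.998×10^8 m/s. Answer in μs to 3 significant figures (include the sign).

Δt' ≈ 1.92 μs

γ = 1/√(1 − 0.775²) = 1.5824
Δt' = γ(Δt − vΔx/c²) = 1.5824 × (3.98 μs − 0.775×1070 m / (2.998×10^8 m/s))
= 1.5824 × (1.2140 μs) = 1.92 μs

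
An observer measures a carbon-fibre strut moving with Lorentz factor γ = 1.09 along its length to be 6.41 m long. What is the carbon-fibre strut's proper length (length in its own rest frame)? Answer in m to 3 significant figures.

γ = 1.09 (given)
L₀ = γL = 1.09 × 6.41 = 6.99 m

L₀ ≈ 6.99 m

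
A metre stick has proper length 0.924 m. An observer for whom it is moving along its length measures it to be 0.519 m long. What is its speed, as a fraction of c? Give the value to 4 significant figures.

γ = L₀/L = 0.924/0.519 = 1.78035
β = √(1 − 1/γ²) = 0.8273

β ≈ 0.8273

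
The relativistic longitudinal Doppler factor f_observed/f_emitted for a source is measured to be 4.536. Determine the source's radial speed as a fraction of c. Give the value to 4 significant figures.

f_obs/f_src = √((1+β)/(1−β)) = 4.536  ⇒  (1+β)/(1−β) = 20.5753
β = |1 − D²|/(1 + D²) = |1 − 20.5753|/(1 + 20.5753) = 0.9073

β ≈ 0.9073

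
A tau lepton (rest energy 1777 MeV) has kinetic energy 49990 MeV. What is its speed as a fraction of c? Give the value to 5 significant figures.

γ = 1 + K/(m₀c²) = 1 + 49990/1777 = 29.13168
β = √(1 − 1/γ²) = 0.99941

β ≈ 0.99941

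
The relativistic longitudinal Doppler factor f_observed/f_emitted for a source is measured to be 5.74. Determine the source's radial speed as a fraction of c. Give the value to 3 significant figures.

β ≈ 0.941

f_obs/f_src = √((1+β)/(1−β)) = 5.74  ⇒  (1+β)/(1−β) = 32.948
β = |1 − D²|/(1 + D²) = |1 − 32.948|/(1 + 32.948) = 0.941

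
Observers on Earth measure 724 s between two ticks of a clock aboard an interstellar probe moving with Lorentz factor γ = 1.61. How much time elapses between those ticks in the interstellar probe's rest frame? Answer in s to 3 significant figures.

τ₀ ≈ 450 s

γ = 1.61 (given)
Proper time: τ₀ = Δt/γ = 724/1.61 = 450 s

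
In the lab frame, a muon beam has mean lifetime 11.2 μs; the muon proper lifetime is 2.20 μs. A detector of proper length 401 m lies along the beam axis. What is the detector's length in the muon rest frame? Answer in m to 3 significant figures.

Time dilation ⇒ γ = Δt/τ₀ = 11.2/2.20 = 5.0909
Length contraction: L = L₀/γ = 401/5.0909 = 78.8 m

L ≈ 78.8 m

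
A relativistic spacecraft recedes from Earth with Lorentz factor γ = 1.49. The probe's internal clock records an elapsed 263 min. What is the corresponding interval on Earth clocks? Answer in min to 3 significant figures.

Δt ≈ 392 min

γ = 1.49 (given)
Time dilation: Δt = γτ₀ = 1.49 × 263 min = 392 min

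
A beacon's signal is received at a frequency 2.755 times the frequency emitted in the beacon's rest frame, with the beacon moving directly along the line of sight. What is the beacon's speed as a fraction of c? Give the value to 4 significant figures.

f_obs/f_src = √((1+β)/(1−β)) = 2.755  ⇒  (1+β)/(1−β) = 7.59002
β = |1 − D²|/(1 + D²) = |1 − 7.59002|/(1 + 7.59002) = 0.7672

β ≈ 0.7672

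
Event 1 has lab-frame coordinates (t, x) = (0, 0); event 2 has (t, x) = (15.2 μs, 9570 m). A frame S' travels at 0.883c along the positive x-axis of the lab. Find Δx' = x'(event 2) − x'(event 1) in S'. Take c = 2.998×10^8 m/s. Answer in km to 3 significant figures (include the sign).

Δx' ≈ 11.8 km

γ = 1/√(1 − 0.883²) = 2.1305
Δx' = γ(Δx − vΔt) = 2.1305 × (9570 m − 0.883×(2.998×10^8 m/s)×15.2×10^-6 s)
= 2.1305 × (5546.2 m) = 11.8 km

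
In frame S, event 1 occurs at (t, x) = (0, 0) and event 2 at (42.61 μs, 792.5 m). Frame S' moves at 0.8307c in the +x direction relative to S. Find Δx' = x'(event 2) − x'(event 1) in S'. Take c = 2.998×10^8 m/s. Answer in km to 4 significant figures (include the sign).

γ = 1/√(1 − 0.8307²) = 1.79623
Δx' = γ(Δx − vΔt) = 1.79623 × (792.5 m − 0.8307×(2.998×10^8 m/s)×42.61×10^-6 s)
= 1.79623 × (-9819.26 m) = -17.64 km

Δx' ≈ -17.64 km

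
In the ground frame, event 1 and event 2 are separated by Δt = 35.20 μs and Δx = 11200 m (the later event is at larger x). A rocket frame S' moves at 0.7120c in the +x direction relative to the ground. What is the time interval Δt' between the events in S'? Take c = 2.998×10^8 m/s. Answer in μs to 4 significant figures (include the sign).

Δt' ≈ 12.25 μs

γ = 1/√(1 − 0.7120²) = 1.42414
Δt' = γ(Δt − vΔx/c²) = 1.42414 × (35.20 μs − 0.7120×11200 m / (2.998×10^8 m/s))
= 1.42414 × (8.60093 μs) = 12.25 μs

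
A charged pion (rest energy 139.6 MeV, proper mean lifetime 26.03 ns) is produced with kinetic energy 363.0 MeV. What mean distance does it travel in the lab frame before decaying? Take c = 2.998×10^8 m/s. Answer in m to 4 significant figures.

d ≈ 26.99 m

γ = 1 + K/(m₀c²) = 1 + 363.0/139.6 = 3.60029
β = √(1 − 1/γ²) = 0.960652
Dilated lifetime: γτ₀ = 3.60029 × 26.03 ns = 93.7155 ns
d = βc·γτ₀ = 0.960652 × (2.998×10^8 m/s) × 9.37155×10^-8 s = 26.99 m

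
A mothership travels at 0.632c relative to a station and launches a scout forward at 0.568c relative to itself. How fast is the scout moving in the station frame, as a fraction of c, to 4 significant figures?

u ≈ 0.8830c

Compose boost 2: (0.568 + 0.632)/(1 + 0.568×0.632) = 1.200/1.35898 = 0.8830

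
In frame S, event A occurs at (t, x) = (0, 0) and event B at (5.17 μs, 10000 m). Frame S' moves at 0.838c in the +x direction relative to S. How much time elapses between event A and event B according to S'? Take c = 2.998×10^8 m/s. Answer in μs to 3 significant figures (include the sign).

Δt' ≈ -41.8 μs

γ = 1/√(1 − 0.838²) = 1.8326
Δt' = γ(Δt − vΔx/c²) = 1.8326 × (5.17 μs − 0.838×10000 m / (2.998×10^8 m/s))
= 1.8326 × (-22.782 μs) = -41.8 μs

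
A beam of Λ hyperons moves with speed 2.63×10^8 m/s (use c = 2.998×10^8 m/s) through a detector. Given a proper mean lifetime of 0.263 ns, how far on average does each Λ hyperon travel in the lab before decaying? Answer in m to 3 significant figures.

β = v/c = 2.63×10^8 / 2.998×10^8 = 0.87725
γ = 1/√(1 − 0.87725²) = 2.0832
Dilated lifetime: Δt = γτ₀ = 2.0832 × 0.263 ns = 0.54788 ns
d = vΔt = 0.87725c × 0.54788 ns = 2.6300×10^8 m/s × 5.4788×10^-10 s = 0.144 m

d ≈ 0.144 m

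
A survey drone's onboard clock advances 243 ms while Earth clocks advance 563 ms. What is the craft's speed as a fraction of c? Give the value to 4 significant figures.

β ≈ 0.9021

γ = Δt/τ₀ = 563/243 = 2.31687
β = √(1 − 1/γ²) = √(1 − 1/2.31687²) = 0.9021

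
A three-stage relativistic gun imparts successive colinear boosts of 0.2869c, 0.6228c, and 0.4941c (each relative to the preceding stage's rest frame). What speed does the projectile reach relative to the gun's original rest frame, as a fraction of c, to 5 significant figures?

u ≈ 0.91642c

Compose boost 2: (0.6228 + 0.2869)/(1 + 0.6228×0.2869) = 0.90970/1.178681 = 0.7717947
Compose boost 3: (0.4941 + 0.7717947)/(1 + 0.4941×0.7717947) = 1.265895/1.381344 = 0.91642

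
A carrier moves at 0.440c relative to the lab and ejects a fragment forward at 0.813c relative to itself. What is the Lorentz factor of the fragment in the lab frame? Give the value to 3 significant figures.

u_lab = (0.813 + 0.440)/(1 + 0.813×0.440) = 1.253/1.35772 = 0.922871
γ = 1/√(1 − 0.922871²) = 2.60

γ ≈ 2.60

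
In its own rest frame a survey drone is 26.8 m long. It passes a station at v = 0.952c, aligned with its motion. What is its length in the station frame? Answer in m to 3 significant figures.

γ = 1/√(1 − 0.952²) = 3.2669
Length contraction: L = L₀/γ = 26.8/3.2669 = 8.20 m

L ≈ 8.20 m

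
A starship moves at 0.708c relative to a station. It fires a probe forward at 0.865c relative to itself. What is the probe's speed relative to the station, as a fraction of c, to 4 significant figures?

Relativistic velocity addition: u = (u' + v)/(1 + u'v/c²)
= (0.865 + 0.708)/(1 + 0.865×0.708) = 1.573/1.61242 = 0.9756

u ≈ 0.9756c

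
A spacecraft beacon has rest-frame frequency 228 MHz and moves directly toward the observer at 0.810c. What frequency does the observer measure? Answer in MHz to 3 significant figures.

Relativistic Doppler: f_obs = f_src √((1+β)/(1−β))
= 228 × √(1.8100/0.19000) = 228 × 3.0865 = 704 MHz

f_obs ≈ 704 MHz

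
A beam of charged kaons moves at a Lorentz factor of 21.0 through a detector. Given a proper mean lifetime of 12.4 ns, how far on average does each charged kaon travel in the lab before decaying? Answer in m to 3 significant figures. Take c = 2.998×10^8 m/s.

d ≈ 78.0 m

β = √(1 − 1/γ²) = √(1 − 1/21.0²) = 0.99887
Dilated lifetime: Δt = γτ₀ = 21.0 × 12.4 ns = 260.40 ns
d = vΔt = 0.99887c × 260.40 ns = 2.9946×10^8 m/s × 2.6040×10^-7 s = 78.0 m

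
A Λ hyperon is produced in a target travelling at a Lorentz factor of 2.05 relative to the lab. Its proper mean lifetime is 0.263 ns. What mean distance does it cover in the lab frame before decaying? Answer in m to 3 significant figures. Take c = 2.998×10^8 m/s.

β = √(1 − 1/γ²) = √(1 − 1/2.05²) = 0.87295
Dilated lifetime: Δt = γτ₀ = 2.05 × 0.263 ns = 0.53915 ns
d = vΔt = 0.87295c × 0.53915 ns = 2.6171×10^8 m/s × 5.3915×10^-10 s = 0.141 m

d ≈ 0.141 m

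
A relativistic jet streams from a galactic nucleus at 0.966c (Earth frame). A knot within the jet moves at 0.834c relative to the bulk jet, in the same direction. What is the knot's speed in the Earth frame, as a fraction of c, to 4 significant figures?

Relativistic velocity addition: u = (u' + v)/(1 + u'v/c²)
= (0.834 + 0.966)/(1 + 0.834×0.966) = 1.800/1.80564 = 0.9969

u ≈ 0.9969c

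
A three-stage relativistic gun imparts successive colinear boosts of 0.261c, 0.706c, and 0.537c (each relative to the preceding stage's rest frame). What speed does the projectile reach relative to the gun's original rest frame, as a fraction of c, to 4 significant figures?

Compose boost 2: (0.706 + 0.261)/(1 + 0.706×0.261) = 0.9670/1.18427 = 0.816540
Compose boost 3: (0.537 + 0.816540)/(1 + 0.537×0.816540) = 1.35354/1.43848 = 0.9410

u ≈ 0.9410c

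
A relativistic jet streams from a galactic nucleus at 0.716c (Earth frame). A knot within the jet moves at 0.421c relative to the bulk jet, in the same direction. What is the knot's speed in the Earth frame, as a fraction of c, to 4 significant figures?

Relativistic velocity addition: u = (u' + v)/(1 + u'v/c²)
= (0.421 + 0.716)/(1 + 0.421×0.716) = 1.137/1.30144 = 0.8737

u ≈ 0.8737c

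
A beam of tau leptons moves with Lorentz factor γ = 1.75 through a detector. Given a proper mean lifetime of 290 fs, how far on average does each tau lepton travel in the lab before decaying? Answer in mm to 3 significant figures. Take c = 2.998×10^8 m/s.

d ≈ 0.125 mm

β = √(1 − 1/γ²) = √(1 − 1/1.75²) = 0.82065
Dilated lifetime: Δt = γτ₀ = 1.75 × 290 fs = 507.50 fs
d = vΔt = 0.82065c × 507.50 fs = 2.4603×10^8 m/s × 5.0750×10^-13 s = 0.125 mm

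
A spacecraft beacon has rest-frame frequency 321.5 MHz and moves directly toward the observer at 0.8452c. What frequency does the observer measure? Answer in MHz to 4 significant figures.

f_obs ≈ 1110 MHz

Relativistic Doppler: f_obs = f_src √((1+β)/(1−β))
= 321.5 × √(1.84520/0.154800) = 321.5 × 3.45252 = 1110 MHz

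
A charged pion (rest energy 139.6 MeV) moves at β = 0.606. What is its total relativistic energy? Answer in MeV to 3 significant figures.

γ = 1/√(1 − 0.606²) = 1.2571
E = γm₀c² = 1.2571 × 139.6 MeV = 175 MeV

E ≈ 175 MeV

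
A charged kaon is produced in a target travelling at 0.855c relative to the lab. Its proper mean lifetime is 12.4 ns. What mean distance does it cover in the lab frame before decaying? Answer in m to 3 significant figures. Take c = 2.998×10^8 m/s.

γ = 1/√(1 − 0.855²) = 1.9282
Dilated lifetime: Δt = γτ₀ = 1.9282 × 12.4 ns = 23.909 ns
d = vΔt = 0.855c × 23.909 ns = 2.5633×10^8 m/s × 2.3909×10^-8 s = 6.13 m

d ≈ 6.13 m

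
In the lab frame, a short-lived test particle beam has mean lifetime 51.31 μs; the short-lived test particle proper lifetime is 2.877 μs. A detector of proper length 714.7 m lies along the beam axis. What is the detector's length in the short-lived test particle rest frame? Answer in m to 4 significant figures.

L ≈ 40.07 m

Time dilation ⇒ γ = Δt/τ₀ = 51.31/2.877 = 17.8345
Length contraction: L = L₀/γ = 714.7/17.8345 = 40.07 m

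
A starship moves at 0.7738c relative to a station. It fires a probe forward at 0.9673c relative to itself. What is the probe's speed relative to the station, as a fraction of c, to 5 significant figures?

u ≈ 0.99577c

Relativistic velocity addition: u = (u' + v)/(1 + u'v/c²)
= (0.9673 + 0.7738)/(1 + 0.9673×0.7738) = 1.7411/1.748497 = 0.99577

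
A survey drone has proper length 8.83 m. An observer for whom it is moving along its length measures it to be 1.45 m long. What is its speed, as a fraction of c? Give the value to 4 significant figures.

γ = L₀/L = 8.83/1.45 = 6.08966
β = √(1 − 1/γ²) = 0.9864

β ≈ 0.9864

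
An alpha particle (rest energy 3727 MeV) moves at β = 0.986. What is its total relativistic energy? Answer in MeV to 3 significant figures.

γ = 1/√(1 − 0.986²) = 5.9972
E = γm₀c² = 5.9972 × 3727 MeV = 22400 MeV

E ≈ 22400 MeV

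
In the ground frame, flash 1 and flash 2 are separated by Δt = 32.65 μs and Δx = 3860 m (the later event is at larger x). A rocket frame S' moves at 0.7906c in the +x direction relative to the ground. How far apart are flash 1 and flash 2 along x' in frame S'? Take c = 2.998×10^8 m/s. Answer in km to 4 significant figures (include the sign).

γ = 1/√(1 − 0.7906²) = 1.63310
Δx' = γ(Δx − vΔt) = 1.63310 × (3860 m − 0.7906×(2.998×10^8 m/s)×32.65×10^-6 s)
= 1.63310 × (-3878.76 m) = -6.334 km

Δx' ≈ -6.334 km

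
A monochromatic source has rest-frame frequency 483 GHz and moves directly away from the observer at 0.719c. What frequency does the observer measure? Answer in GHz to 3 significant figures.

Relativistic Doppler: f_obs = f_src √((1−β)/(1+β))
= 483 × √(0.28100/1.7190) = 483 × 0.40431 = 195 GHz

f_obs ≈ 195 GHz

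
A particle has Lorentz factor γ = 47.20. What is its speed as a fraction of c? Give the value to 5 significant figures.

β ≈ 0.99978

β = √(1 − 1/γ²) = √(1 − 1/47.20²) = √(0.9995511) = 0.99978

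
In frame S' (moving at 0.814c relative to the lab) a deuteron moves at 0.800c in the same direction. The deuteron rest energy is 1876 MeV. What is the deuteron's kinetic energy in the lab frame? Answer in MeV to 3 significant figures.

K ≈ 7010 MeV

u_lab = (0.800 + 0.814)/(1 + 0.800×0.814) = 0.977471
γ = 1/√(1 − 0.977471²) = 4.7378
K = (γ − 1)m₀c² = (4.7378 − 1) × 1876 = 3.7378 × 1876 = 7010 MeV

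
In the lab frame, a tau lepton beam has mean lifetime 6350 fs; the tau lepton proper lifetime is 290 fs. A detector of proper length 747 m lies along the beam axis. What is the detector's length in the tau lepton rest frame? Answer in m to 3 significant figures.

L ≈ 34.1 m

Time dilation ⇒ γ = Δt/τ₀ = 6350/290 = 21.897
Length contraction: L = L₀/γ = 747/21.897 = 34.1 m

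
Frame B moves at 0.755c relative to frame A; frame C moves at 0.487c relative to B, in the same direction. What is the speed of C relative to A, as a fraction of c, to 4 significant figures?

u ≈ 0.9081c

Compose boost 2: (0.487 + 0.755)/(1 + 0.487×0.755) = 1.242/1.36769 = 0.9081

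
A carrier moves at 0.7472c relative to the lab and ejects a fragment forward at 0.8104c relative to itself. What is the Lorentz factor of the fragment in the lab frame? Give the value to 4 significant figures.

u_lab = (0.8104 + 0.7472)/(1 + 0.8104×0.7472) = 1.5576/1.605531 = 0.9701464
γ = 1/√(1 − 0.9701464²) = 4.123

γ ≈ 4.123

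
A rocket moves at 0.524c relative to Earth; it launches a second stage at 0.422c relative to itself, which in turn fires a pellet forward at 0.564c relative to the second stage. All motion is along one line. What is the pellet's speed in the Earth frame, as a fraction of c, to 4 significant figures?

u ≈ 0.9316c

Compose boost 2: (0.422 + 0.524)/(1 + 0.422×0.524) = 0.9460/1.22113 = 0.774694
Compose boost 3: (0.564 + 0.774694)/(1 + 0.564×0.774694) = 1.33869/1.43693 = 0.9316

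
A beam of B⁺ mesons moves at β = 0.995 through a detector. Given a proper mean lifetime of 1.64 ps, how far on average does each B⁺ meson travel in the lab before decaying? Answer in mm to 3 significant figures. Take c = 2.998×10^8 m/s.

γ = 1/√(1 − 0.995²) = 10.013
Dilated lifetime: Δt = γτ₀ = 10.013 × 1.64 ps = 16.421 ps
d = vΔt = 0.995c × 16.421 ps = 2.9830×10^8 m/s × 1.6421×10^-11 s = 4.90 mm

d ≈ 4.90 mm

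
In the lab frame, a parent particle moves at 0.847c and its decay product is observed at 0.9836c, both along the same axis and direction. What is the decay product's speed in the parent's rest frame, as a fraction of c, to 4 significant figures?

Inverse velocity addition: u' = (u − v)/(1 − uv/c²)
= (0.9836 − 0.847)/(1 − 0.9836×0.847) = 0.1366/0.166891 = 0.8185

u' ≈ 0.8185c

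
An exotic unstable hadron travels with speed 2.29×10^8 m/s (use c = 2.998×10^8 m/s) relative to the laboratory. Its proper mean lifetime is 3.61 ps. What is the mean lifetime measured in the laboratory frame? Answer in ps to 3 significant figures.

Δt ≈ 5.59 ps

β = v/c = 2.29×10^8 / 2.998×10^8 = 0.76384
γ = 1/√(1 − 0.76384²) = 1.5494
Time dilation: Δt = γτ₀ = 1.5494 × 3.61 ps = 5.59 ps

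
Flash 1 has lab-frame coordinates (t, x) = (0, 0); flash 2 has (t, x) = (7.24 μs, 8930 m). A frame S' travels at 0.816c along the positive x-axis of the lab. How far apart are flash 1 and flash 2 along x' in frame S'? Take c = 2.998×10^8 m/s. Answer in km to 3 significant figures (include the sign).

Δx' ≈ 12.4 km

γ = 1/√(1 − 0.816²) = 1.7299
Δx' = γ(Δx − vΔt) = 1.7299 × (8930 m − 0.816×(2.998×10^8 m/s)×7.24×10^-6 s)
= 1.7299 × (7158.8 m) = 12.4 km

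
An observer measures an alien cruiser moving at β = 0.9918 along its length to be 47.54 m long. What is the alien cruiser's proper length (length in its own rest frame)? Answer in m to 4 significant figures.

γ = 1/√(1 − 0.9918²) = 7.82475
L₀ = γL = 7.82475 × 47.54 = 372.0 m

L₀ ≈ 372.0 m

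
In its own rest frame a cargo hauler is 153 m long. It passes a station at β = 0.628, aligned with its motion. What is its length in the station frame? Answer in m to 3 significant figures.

γ = 1/√(1 − 0.628²) = 1.2850
Length contraction: L = L₀/γ = 153/1.2850 = 119 m

L ≈ 119 m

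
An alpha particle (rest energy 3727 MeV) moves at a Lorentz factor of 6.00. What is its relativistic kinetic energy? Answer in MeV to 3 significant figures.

K ≈ 18600 MeV

γ = 6.00 (given)
K = (γ − 1)m₀c² = (6.00 − 1) × 3727 MeV = 5.0000 × 3727 MeV = 18600 MeV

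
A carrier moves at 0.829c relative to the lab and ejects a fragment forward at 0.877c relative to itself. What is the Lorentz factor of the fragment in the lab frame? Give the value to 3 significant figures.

u_lab = (0.877 + 0.829)/(1 + 0.877×0.829) = 1.706/1.72703 = 0.987821
γ = 1/√(1 − 0.987821²) = 6.43

γ ≈ 6.43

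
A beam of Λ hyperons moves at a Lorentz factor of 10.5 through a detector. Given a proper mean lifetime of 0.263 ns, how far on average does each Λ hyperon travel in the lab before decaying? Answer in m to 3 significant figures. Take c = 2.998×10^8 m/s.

β = √(1 − 1/γ²) = √(1 − 1/10.5²) = 0.99545
Dilated lifetime: Δt = γτ₀ = 10.5 × 0.263 ns = 2.7615 ns
d = vΔt = 0.99545c × 2.7615 ns = 2.9844×10^8 m/s × 2.7615×10^-9 s = 0.824 m

d ≈ 0.824 m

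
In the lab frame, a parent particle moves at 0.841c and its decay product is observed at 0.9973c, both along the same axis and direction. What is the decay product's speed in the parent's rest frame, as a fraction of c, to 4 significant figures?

Inverse velocity addition: u' = (u − v)/(1 − uv/c²)
= (0.9973 − 0.841)/(1 − 0.9973×0.841) = 0.1563/0.161271 = 0.9692

u' ≈ 0.9692c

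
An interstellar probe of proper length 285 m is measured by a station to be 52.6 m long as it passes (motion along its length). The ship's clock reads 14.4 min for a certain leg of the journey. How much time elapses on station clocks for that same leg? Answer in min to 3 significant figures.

Δt ≈ 78.0 min

Length contraction ⇒ γ = L₀/L = 285/52.6 = 5.4183
Time dilation: Δt = γτ₀ = 5.4183 × 14.4 min = 78.0 min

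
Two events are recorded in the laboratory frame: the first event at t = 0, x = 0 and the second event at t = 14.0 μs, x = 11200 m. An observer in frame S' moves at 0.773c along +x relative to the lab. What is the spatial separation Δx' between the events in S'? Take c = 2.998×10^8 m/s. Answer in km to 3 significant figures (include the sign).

γ = 1/√(1 − 0.773²) = 1.5763
Δx' = γ(Δx − vΔt) = 1.5763 × (11200 m − 0.773×(2.998×10^8 m/s)×14.0×10^-6 s)
= 1.5763 × (7955.6 m) = 12.5 km

Δx' ≈ 12.5 km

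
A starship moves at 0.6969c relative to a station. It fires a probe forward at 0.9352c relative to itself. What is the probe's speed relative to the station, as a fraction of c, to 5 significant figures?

u ≈ 0.98811c

Relativistic velocity addition: u = (u' + v)/(1 + u'v/c²)
= (0.9352 + 0.6969)/(1 + 0.9352×0.6969) = 1.6321/1.651741 = 0.98811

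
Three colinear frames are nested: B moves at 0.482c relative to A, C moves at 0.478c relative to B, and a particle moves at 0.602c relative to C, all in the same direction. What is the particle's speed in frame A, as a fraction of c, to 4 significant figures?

Compose boost 2: (0.478 + 0.482)/(1 + 0.478×0.482) = 0.9600/1.23040 = 0.780237
Compose boost 3: (0.602 + 0.780237)/(1 + 0.602×0.780237) = 1.38224/1.46970 = 0.9405

u ≈ 0.9405c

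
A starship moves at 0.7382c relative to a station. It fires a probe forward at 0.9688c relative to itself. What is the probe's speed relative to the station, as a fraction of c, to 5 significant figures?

Relativistic velocity addition: u = (u' + v)/(1 + u'v/c²)
= (0.9688 + 0.7382)/(1 + 0.9688×0.7382) = 1.7070/1.715168 = 0.99524

u ≈ 0.99524c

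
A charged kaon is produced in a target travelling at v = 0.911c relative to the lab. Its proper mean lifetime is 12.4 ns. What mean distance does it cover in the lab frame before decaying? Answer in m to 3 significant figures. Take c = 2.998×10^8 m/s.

γ = 1/√(1 − 0.911²) = 2.4248
Dilated lifetime: Δt = γτ₀ = 2.4248 × 12.4 ns = 30.067 ns
d = vΔt = 0.911c × 30.067 ns = 2.7312×10^8 m/s × 3.0067×10^-8 s = 8.21 m

d ≈ 8.21 m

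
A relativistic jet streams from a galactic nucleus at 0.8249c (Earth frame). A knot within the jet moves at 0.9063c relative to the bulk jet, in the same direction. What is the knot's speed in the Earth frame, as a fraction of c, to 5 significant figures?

u ≈ 0.99061c

Relativistic velocity addition: u = (u' + v)/(1 + u'v/c²)
= (0.9063 + 0.8249)/(1 + 0.9063×0.8249) = 1.7312/1.747607 = 0.99061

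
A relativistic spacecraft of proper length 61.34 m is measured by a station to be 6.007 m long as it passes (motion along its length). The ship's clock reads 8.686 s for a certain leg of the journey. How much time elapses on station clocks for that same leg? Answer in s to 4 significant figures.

Length contraction ⇒ γ = L₀/L = 61.34/6.007 = 10.2114
Time dilation: Δt = γτ₀ = 10.2114 × 8.686 s = 88.70 s

Δt ≈ 88.70 s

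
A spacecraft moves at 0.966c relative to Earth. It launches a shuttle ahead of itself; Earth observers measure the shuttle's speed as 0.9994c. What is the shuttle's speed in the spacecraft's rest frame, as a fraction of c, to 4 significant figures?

Inverse velocity addition: u' = (u − v)/(1 − uv/c²)
= (0.9994 − 0.966)/(1 − 0.9994×0.966) = 0.03340/0.0345796 = 0.9659

u' ≈ 0.9659c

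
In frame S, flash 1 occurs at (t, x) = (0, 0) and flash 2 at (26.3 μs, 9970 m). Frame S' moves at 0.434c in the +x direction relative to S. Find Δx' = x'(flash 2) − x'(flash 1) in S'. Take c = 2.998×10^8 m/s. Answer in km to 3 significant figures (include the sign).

Δx' ≈ 7.27 km

γ = 1/√(1 − 0.434²) = 1.1100
Δx' = γ(Δx − vΔt) = 1.1100 × (9970 m − 0.434×(2.998×10^8 m/s)×26.3×10^-6 s)
= 1.1100 × (6548.0 m) = 7.27 km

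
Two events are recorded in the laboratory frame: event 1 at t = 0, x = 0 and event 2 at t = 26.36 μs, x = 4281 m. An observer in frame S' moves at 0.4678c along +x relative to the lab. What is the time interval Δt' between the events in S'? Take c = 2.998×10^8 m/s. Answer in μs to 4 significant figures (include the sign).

Δt' ≈ 22.27 μs

γ = 1/√(1 − 0.4678²) = 1.13143
Δt' = γ(Δt − vΔx/c²) = 1.13143 × (26.36 μs − 0.4678×4281 m / (2.998×10^8 m/s))
= 1.13143 × (19.6800 μs) = 22.27 μs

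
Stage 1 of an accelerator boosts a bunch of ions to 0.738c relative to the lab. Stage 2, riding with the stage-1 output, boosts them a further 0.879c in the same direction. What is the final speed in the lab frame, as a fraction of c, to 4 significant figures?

u ≈ 0.9808c

Compose boost 2: (0.879 + 0.738)/(1 + 0.879×0.738) = 1.617/1.64870 = 0.9808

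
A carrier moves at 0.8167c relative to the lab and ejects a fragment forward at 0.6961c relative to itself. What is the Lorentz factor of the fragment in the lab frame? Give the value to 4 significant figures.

u_lab = (0.6961 + 0.8167)/(1 + 0.6961×0.8167) = 1.5128/1.568505 = 0.9644854
γ = 1/√(1 − 0.9644854²) = 3.786

γ ≈ 3.786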